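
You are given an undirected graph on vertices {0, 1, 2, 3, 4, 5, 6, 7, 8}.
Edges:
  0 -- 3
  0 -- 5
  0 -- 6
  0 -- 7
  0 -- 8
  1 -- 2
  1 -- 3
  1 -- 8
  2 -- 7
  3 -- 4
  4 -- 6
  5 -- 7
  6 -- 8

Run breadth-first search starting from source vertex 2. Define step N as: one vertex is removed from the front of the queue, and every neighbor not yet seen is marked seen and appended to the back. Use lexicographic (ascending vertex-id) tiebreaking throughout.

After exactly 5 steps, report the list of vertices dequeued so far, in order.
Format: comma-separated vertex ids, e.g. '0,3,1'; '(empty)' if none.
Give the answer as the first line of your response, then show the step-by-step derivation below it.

2,1,7,3,8

step 1: dequeue 2; queue=[1,7]; order=2
step 2: dequeue 1; queue=[7,3,8]; order=2,1
step 3: dequeue 7; queue=[3,8,0,5]; order=2,1,7
step 4: dequeue 3; queue=[8,0,5,4]; order=2,1,7,3
step 5: dequeue 8; queue=[0,5,4,6]; order=2,1,7,3,8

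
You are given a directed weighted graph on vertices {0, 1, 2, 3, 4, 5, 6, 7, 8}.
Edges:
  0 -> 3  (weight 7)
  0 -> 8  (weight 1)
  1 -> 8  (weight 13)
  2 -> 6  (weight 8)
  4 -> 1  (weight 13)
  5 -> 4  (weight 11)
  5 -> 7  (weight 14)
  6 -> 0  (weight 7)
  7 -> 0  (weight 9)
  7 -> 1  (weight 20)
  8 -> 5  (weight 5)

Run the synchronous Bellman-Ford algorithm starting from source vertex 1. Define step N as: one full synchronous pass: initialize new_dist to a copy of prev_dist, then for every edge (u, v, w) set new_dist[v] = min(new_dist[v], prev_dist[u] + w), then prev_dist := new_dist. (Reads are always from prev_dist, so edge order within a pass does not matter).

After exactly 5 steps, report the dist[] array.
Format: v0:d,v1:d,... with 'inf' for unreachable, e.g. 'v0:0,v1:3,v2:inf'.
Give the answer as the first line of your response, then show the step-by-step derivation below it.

v0:41,v1:0,v2:inf,v3:48,v4:29,v5:18,v6:inf,v7:32,v8:13

step 1: dist = v0:inf,v1:0,v2:inf,v3:inf,v4:inf,v5:inf,v6:inf,v7:inf,v8:13
step 2: dist = v0:inf,v1:0,v2:inf,v3:inf,v4:inf,v5:18,v6:inf,v7:inf,v8:13
step 3: dist = v0:inf,v1:0,v2:inf,v3:inf,v4:29,v5:18,v6:inf,v7:32,v8:13
step 4: dist = v0:41,v1:0,v2:inf,v3:inf,v4:29,v5:18,v6:inf,v7:32,v8:13
step 5: dist = v0:41,v1:0,v2:inf,v3:48,v4:29,v5:18,v6:inf,v7:32,v8:13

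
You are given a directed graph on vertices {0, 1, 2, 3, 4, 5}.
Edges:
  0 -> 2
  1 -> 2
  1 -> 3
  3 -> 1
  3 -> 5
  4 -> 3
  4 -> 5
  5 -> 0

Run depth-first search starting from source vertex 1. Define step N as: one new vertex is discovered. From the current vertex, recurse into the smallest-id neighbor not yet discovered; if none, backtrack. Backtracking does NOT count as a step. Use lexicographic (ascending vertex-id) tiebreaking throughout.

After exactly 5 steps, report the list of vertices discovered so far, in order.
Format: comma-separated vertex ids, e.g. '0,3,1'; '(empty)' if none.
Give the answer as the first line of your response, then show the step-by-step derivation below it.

1,2,3,5,0

step 1: discover 1; path=1; order=1
step 2: discover 2; path=1>2; order=1,2
step 3: discover 3; path=1>3; order=1,2,3
step 4: discover 5; path=1>3>5; order=1,2,3,5
step 5: discover 0; path=1>3>5>0; order=1,2,3,5,0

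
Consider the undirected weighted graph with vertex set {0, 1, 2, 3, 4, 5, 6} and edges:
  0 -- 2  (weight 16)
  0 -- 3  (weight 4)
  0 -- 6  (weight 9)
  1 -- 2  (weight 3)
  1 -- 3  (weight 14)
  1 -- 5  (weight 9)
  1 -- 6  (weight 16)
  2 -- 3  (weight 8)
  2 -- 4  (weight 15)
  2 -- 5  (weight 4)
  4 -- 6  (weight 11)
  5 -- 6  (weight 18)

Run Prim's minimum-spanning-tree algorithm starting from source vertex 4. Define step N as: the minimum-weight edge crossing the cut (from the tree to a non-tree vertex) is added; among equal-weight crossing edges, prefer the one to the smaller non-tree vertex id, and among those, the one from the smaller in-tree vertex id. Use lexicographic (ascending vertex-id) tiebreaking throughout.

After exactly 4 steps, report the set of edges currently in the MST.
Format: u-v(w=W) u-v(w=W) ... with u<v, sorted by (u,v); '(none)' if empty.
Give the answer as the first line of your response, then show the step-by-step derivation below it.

0-3(w=4) 0-6(w=9) 2-3(w=8) 4-6(w=11)

step 1: add edge 4-6 (w=11); MST = {4-6(w=11)}
step 2: add edge 0-6 (w=9); MST = {0-6(w=9) 4-6(w=11)}
step 3: add edge 0-3 (w=4); MST = {0-3(w=4) 0-6(w=9) 4-6(w=11)}
step 4: add edge 2-3 (w=8); MST = {0-3(w=4) 0-6(w=9) 2-3(w=8) 4-6(w=11)}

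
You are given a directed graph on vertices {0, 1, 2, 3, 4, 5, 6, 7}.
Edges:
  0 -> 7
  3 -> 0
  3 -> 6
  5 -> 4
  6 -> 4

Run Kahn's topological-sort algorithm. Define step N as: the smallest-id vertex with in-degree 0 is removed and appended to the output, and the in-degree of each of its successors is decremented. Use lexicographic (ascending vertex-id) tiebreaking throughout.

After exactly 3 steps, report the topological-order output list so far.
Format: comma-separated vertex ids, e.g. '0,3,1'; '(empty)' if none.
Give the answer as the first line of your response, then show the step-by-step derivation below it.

1,2,3

step 1: output 1; order=[1]; indeg=(1,0,0,0,2,0,1,1)
step 2: output 2; order=[1,2]; indeg=(1,0,0,0,2,0,1,1)
step 3: output 3; order=[1,2,3]; indeg=(0,0,0,0,2,0,0,1)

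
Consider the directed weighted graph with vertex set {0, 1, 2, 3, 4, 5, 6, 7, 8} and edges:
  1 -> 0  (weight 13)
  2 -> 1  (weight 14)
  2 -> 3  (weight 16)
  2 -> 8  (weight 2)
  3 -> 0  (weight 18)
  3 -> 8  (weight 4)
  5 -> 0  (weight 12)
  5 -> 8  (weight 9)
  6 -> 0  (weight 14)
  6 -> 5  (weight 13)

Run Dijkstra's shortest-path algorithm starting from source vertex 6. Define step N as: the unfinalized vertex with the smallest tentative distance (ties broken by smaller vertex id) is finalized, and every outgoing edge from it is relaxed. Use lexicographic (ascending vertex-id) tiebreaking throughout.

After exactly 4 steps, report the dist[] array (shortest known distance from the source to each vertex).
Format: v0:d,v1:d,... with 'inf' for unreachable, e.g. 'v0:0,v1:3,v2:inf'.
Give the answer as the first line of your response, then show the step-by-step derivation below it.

v0:14,v1:inf,v2:inf,v3:inf,v4:inf,v5:13,v6:0,v7:inf,v8:22

step 1: dist = v0:14,v1:inf,v2:inf,v3:inf,v4:inf,v5:13,v6:0,v7:inf,v8:inf
step 2: dist = v0:14,v1:inf,v2:inf,v3:inf,v4:inf,v5:13,v6:0,v7:inf,v8:22
step 3: dist = v0:14,v1:inf,v2:inf,v3:inf,v4:inf,v5:13,v6:0,v7:inf,v8:22
step 4: dist = v0:14,v1:inf,v2:inf,v3:inf,v4:inf,v5:13,v6:0,v7:inf,v8:22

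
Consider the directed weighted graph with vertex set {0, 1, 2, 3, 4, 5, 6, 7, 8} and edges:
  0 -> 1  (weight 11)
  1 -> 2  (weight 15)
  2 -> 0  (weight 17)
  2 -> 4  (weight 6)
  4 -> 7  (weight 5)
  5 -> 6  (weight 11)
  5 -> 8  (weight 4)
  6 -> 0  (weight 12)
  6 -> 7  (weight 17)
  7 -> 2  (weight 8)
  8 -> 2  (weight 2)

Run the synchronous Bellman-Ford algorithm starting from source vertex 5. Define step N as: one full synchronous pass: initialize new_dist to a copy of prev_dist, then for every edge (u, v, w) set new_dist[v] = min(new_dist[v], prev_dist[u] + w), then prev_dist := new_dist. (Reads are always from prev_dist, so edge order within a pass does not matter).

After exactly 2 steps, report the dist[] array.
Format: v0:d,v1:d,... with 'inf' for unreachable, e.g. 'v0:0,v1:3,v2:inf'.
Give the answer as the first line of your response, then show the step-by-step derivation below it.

v0:23,v1:inf,v2:6,v3:inf,v4:inf,v5:0,v6:11,v7:28,v8:4

step 1: dist = v0:inf,v1:inf,v2:inf,v3:inf,v4:inf,v5:0,v6:11,v7:inf,v8:4
step 2: dist = v0:23,v1:inf,v2:6,v3:inf,v4:inf,v5:0,v6:11,v7:28,v8:4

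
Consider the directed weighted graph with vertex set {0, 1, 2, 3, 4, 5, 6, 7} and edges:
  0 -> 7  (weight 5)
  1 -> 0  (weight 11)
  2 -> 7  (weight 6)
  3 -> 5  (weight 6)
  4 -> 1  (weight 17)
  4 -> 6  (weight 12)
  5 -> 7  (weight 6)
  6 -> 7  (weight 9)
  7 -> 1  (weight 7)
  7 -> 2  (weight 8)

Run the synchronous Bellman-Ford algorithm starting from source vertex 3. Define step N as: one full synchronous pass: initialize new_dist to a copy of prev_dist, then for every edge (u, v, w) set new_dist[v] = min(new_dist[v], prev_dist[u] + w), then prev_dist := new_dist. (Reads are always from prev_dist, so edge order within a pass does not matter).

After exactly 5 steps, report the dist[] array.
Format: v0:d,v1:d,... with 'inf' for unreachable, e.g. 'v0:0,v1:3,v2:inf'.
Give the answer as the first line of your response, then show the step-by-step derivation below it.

v0:30,v1:19,v2:20,v3:0,v4:inf,v5:6,v6:inf,v7:12

step 1: dist = v0:inf,v1:inf,v2:inf,v3:0,v4:inf,v5:6,v6:inf,v7:inf
step 2: dist = v0:inf,v1:inf,v2:inf,v3:0,v4:inf,v5:6,v6:inf,v7:12
step 3: dist = v0:inf,v1:19,v2:20,v3:0,v4:inf,v5:6,v6:inf,v7:12
step 4: dist = v0:30,v1:19,v2:20,v3:0,v4:inf,v5:6,v6:inf,v7:12
step 5: dist = v0:30,v1:19,v2:20,v3:0,v4:inf,v5:6,v6:inf,v7:12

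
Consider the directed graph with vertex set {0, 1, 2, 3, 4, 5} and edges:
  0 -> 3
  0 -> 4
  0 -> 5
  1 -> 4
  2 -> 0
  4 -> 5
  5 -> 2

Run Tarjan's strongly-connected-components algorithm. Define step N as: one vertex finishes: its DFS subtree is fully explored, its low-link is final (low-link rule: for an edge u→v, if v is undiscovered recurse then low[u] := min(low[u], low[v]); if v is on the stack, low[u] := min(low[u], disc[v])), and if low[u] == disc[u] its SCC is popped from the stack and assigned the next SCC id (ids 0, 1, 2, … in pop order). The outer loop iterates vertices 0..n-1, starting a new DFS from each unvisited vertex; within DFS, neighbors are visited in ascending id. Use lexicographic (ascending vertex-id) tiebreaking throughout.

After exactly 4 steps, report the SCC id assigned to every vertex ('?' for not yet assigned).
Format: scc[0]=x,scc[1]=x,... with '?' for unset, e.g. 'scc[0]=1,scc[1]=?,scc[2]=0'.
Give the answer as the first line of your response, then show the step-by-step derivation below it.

scc[0]=?,scc[1]=?,scc[2]=?,scc[3]=0,scc[4]=?,scc[5]=?

step 1: low=(low[0]=0,low[1]=?,low[2]=?,low[3]=1,low[4]=?,low[5]=?); scc=(scc[0]=?,scc[1]=?,scc[2]=?,scc[3]=0,scc[4]=?,scc[5]=?)
step 2: low=(low[0]=0,low[1]=?,low[2]=0,low[3]=1,low[4]=2,low[5]=3); scc=(scc[0]=?,scc[1]=?,scc[2]=?,scc[3]=0,scc[4]=?,scc[5]=?)
step 3: low=(low[0]=0,low[1]=?,low[2]=0,low[3]=1,low[4]=2,low[5]=0); scc=(scc[0]=?,scc[1]=?,scc[2]=?,scc[3]=0,scc[4]=?,scc[5]=?)
step 4: low=(low[0]=0,low[1]=?,low[2]=0,low[3]=1,low[4]=0,low[5]=0); scc=(scc[0]=?,scc[1]=?,scc[2]=?,scc[3]=0,scc[4]=?,scc[5]=?)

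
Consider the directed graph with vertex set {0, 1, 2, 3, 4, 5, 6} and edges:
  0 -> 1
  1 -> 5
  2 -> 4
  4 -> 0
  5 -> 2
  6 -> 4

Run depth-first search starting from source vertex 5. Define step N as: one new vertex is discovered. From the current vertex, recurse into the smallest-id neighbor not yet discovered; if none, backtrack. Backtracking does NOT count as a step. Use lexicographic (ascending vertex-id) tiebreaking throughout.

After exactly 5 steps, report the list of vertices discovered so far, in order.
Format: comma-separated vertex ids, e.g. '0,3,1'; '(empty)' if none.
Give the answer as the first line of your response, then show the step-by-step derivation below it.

5,2,4,0,1

step 1: discover 5; path=5; order=5
step 2: discover 2; path=5>2; order=5,2
step 3: discover 4; path=5>2>4; order=5,2,4
step 4: discover 0; path=5>2>4>0; order=5,2,4,0
step 5: discover 1; path=5>2>4>0>1; order=5,2,4,0,1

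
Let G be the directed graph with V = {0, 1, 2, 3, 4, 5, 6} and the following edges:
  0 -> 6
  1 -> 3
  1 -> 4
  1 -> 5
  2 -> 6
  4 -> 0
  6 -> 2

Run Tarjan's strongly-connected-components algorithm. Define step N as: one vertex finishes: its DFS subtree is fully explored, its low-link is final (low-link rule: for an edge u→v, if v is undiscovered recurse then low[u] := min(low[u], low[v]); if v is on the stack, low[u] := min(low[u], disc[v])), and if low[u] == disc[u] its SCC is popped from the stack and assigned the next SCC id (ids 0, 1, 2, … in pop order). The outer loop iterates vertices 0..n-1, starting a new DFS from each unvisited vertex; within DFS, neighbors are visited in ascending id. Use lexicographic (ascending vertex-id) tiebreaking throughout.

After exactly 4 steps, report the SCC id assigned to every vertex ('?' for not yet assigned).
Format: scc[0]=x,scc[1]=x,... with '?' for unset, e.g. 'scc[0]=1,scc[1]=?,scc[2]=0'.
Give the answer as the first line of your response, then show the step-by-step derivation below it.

scc[0]=1,scc[1]=?,scc[2]=0,scc[3]=2,scc[4]=?,scc[5]=?,scc[6]=0

step 1: low=(low[0]=0,low[1]=?,low[2]=1,low[3]=?,low[4]=?,low[5]=?,low[6]=1); scc=(scc[0]=?,scc[1]=?,scc[2]=?,scc[3]=?,scc[4]=?,scc[5]=?,scc[6]=?)
step 2: low=(low[0]=0,low[1]=?,low[2]=1,low[3]=?,low[4]=?,low[5]=?,low[6]=1); scc=(scc[0]=?,scc[1]=?,scc[2]=0,scc[3]=?,scc[4]=?,scc[5]=?,scc[6]=0)
step 3: low=(low[0]=0,low[1]=?,low[2]=1,low[3]=?,low[4]=?,low[5]=?,low[6]=1); scc=(scc[0]=1,scc[1]=?,scc[2]=0,scc[3]=?,scc[4]=?,scc[5]=?,scc[6]=0)
step 4: low=(low[0]=0,low[1]=3,low[2]=1,low[3]=4,low[4]=?,low[5]=?,low[6]=1); scc=(scc[0]=1,scc[1]=?,scc[2]=0,scc[3]=2,scc[4]=?,scc[5]=?,scc[6]=0)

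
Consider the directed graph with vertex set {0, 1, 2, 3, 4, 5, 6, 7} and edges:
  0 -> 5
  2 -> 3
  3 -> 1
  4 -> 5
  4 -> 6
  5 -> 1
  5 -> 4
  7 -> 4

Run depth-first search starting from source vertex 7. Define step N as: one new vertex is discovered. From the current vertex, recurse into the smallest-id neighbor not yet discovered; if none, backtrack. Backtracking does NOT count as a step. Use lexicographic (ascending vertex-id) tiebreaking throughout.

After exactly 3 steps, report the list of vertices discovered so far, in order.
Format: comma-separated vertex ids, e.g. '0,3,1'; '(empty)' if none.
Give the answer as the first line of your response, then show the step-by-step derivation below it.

7,4,5

step 1: discover 7; path=7; order=7
step 2: discover 4; path=7>4; order=7,4
step 3: discover 5; path=7>4>5; order=7,4,5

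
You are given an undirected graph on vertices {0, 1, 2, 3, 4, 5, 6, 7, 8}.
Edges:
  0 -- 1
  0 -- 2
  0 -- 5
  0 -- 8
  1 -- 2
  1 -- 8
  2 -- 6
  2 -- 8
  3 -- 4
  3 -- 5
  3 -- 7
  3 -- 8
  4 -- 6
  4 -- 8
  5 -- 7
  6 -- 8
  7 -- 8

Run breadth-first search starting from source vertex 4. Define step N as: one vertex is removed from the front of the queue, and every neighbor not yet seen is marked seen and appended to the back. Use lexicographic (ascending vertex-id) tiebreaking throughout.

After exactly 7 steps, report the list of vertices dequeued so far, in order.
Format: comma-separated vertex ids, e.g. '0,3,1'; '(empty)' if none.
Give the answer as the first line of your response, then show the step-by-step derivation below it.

4,3,6,8,5,7,2

step 1: dequeue 4; queue=[3,6,8]; order=4
step 2: dequeue 3; queue=[6,8,5,7]; order=4,3
step 3: dequeue 6; queue=[8,5,7,2]; order=4,3,6
step 4: dequeue 8; queue=[5,7,2,0,1]; order=4,3,6,8
step 5: dequeue 5; queue=[7,2,0,1]; order=4,3,6,8,5
step 6: dequeue 7; queue=[2,0,1]; order=4,3,6,8,5,7
step 7: dequeue 2; queue=[0,1]; order=4,3,6,8,5,7,2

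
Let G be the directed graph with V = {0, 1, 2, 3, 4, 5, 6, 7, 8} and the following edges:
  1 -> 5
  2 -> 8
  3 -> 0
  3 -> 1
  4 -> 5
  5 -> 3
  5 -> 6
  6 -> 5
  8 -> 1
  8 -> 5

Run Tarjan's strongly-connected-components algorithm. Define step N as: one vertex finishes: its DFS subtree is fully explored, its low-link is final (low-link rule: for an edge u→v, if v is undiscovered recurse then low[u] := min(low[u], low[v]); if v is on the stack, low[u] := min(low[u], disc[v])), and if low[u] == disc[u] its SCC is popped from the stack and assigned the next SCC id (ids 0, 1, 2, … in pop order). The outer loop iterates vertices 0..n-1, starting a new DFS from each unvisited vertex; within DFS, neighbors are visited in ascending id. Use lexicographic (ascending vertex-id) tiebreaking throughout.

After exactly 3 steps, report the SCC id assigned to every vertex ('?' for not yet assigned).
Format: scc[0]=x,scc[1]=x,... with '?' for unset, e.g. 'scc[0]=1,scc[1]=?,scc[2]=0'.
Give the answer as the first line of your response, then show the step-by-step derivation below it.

scc[0]=0,scc[1]=?,scc[2]=?,scc[3]=?,scc[4]=?,scc[5]=?,scc[6]=?,scc[7]=?,scc[8]=?

step 1: low=(low[0]=0,low[1]=?,low[2]=?,low[3]=?,low[4]=?,low[5]=?,low[6]=?,low[7]=?,low[8]=?); scc=(scc[0]=0,scc[1]=?,scc[2]=?,scc[3]=?,scc[4]=?,scc[5]=?,scc[6]=?,scc[7]=?,scc[8]=?)
step 2: low=(low[0]=0,low[1]=1,low[2]=?,low[3]=1,low[4]=?,low[5]=2,low[6]=?,low[7]=?,low[8]=?); scc=(scc[0]=0,scc[1]=?,scc[2]=?,scc[3]=?,scc[4]=?,scc[5]=?,scc[6]=?,scc[7]=?,scc[8]=?)
step 3: low=(low[0]=0,low[1]=1,low[2]=?,low[3]=1,low[4]=?,low[5]=1,low[6]=2,low[7]=?,low[8]=?); scc=(scc[0]=0,scc[1]=?,scc[2]=?,scc[3]=?,scc[4]=?,scc[5]=?,scc[6]=?,scc[7]=?,scc[8]=?)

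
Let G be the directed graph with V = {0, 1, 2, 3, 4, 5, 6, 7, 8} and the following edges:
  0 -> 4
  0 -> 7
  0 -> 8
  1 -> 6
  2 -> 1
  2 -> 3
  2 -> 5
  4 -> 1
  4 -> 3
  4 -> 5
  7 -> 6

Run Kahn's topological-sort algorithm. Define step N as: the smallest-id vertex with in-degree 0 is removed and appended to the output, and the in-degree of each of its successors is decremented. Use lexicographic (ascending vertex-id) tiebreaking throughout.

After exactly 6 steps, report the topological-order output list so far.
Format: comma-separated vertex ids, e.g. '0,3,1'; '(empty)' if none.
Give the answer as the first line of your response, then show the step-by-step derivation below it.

0,2,4,1,3,5

step 1: output 0; order=[0]; indeg=(0,2,0,2,0,2,2,0,0)
step 2: output 2; order=[0,2]; indeg=(0,1,0,1,0,1,2,0,0)
step 3: output 4; order=[0,2,4]; indeg=(0,0,0,0,0,0,2,0,0)
step 4: output 1; order=[0,2,4,1]; indeg=(0,0,0,0,0,0,1,0,0)
step 5: output 3; order=[0,2,4,1,3]; indeg=(0,0,0,0,0,0,1,0,0)
step 6: output 5; order=[0,2,4,1,3,5]; indeg=(0,0,0,0,0,0,1,0,0)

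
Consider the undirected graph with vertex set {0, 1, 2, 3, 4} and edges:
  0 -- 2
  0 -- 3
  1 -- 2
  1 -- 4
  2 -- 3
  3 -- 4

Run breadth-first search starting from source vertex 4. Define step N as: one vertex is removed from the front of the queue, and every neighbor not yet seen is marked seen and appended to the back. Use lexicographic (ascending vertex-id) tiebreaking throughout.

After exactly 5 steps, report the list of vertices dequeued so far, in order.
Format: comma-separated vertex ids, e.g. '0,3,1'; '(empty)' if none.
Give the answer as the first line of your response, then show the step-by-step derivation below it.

4,1,3,2,0

step 1: dequeue 4; queue=[1,3]; order=4
step 2: dequeue 1; queue=[3,2]; order=4,1
step 3: dequeue 3; queue=[2,0]; order=4,1,3
step 4: dequeue 2; queue=[0]; order=4,1,3,2
step 5: dequeue 0; queue=[(empty)]; order=4,1,3,2,0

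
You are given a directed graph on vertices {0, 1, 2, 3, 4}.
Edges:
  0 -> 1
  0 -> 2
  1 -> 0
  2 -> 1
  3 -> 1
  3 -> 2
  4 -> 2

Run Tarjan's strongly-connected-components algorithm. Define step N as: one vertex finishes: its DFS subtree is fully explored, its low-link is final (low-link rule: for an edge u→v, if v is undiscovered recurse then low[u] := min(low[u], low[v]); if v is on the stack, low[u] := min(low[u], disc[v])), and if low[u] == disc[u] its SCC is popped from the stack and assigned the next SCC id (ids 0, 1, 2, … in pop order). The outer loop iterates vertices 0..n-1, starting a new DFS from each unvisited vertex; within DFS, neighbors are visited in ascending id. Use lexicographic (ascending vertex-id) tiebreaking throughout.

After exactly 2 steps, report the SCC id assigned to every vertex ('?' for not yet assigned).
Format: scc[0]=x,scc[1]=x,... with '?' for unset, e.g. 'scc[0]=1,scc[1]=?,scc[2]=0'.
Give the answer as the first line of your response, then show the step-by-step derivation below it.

scc[0]=?,scc[1]=?,scc[2]=?,scc[3]=?,scc[4]=?

step 1: low=(low[0]=0,low[1]=0,low[2]=?,low[3]=?,low[4]=?); scc=(scc[0]=?,scc[1]=?,scc[2]=?,scc[3]=?,scc[4]=?)
step 2: low=(low[0]=0,low[1]=0,low[2]=1,low[3]=?,low[4]=?); scc=(scc[0]=?,scc[1]=?,scc[2]=?,scc[3]=?,scc[4]=?)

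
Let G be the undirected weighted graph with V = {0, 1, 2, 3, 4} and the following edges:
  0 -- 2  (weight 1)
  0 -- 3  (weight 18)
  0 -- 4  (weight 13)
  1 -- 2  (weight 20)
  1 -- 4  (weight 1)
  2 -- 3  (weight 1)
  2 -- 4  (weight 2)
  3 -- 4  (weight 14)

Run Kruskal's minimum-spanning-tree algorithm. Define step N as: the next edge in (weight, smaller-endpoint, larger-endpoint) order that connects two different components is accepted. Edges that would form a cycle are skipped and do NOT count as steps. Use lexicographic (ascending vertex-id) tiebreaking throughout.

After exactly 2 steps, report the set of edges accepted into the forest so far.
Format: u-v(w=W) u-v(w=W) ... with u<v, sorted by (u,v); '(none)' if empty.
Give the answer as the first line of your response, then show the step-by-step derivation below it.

0-2(w=1) 1-4(w=1)

step 1: add edge 0-2 (w=1); MST = {0-2(w=1)}
step 2: add edge 1-4 (w=1); MST = {0-2(w=1) 1-4(w=1)}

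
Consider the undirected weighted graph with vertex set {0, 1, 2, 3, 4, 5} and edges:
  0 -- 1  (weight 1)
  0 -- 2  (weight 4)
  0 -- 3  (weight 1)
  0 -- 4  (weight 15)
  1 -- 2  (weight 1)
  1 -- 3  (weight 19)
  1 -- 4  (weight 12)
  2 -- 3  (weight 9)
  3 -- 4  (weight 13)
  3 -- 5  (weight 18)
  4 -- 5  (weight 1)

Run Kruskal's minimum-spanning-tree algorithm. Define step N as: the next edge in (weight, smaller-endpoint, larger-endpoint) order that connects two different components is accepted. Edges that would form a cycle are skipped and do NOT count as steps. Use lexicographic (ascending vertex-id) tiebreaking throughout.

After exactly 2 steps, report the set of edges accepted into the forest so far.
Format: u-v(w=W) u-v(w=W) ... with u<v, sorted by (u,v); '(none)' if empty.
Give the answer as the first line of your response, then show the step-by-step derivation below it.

0-1(w=1) 0-3(w=1)

step 1: add edge 0-1 (w=1); MST = {0-1(w=1)}
step 2: add edge 0-3 (w=1); MST = {0-1(w=1) 0-3(w=1)}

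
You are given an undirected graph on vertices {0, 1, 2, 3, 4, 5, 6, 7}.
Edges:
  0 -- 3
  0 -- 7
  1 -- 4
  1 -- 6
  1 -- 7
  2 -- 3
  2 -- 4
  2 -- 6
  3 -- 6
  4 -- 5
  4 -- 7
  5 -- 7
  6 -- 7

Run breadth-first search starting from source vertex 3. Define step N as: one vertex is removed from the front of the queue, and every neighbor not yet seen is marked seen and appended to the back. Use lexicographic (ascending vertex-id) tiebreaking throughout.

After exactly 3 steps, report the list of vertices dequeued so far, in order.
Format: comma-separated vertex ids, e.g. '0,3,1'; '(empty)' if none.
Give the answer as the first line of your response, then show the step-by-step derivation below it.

3,0,2

step 1: dequeue 3; queue=[0,2,6]; order=3
step 2: dequeue 0; queue=[2,6,7]; order=3,0
step 3: dequeue 2; queue=[6,7,4]; order=3,0,2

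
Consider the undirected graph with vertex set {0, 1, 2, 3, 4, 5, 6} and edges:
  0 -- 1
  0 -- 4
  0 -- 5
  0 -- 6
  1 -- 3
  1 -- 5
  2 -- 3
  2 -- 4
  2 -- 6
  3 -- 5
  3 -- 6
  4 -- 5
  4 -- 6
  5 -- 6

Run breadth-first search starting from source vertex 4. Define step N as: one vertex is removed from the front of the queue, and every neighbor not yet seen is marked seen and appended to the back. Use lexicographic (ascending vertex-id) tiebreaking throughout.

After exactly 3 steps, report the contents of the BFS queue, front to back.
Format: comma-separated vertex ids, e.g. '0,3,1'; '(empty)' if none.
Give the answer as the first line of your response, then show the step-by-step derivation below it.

5,6,1,3

step 1: dequeue 4; queue=[0,2,5,6]; order=4
step 2: dequeue 0; queue=[2,5,6,1]; order=4,0
step 3: dequeue 2; queue=[5,6,1,3]; order=4,0,2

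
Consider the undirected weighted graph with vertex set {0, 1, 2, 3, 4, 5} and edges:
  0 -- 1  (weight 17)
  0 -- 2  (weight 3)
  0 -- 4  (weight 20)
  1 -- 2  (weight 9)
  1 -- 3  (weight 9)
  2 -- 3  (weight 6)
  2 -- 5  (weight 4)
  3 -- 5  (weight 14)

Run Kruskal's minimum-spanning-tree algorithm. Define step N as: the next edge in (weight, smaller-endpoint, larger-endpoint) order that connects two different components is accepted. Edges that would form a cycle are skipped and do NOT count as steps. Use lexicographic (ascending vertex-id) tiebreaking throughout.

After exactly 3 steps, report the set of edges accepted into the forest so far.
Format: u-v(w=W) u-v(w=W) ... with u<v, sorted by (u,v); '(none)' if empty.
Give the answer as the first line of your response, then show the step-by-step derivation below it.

0-2(w=3) 2-3(w=6) 2-5(w=4)

step 1: add edge 0-2 (w=3); MST = {0-2(w=3)}
step 2: add edge 2-5 (w=4); MST = {0-2(w=3) 2-5(w=4)}
step 3: add edge 2-3 (w=6); MST = {0-2(w=3) 2-3(w=6) 2-5(w=4)}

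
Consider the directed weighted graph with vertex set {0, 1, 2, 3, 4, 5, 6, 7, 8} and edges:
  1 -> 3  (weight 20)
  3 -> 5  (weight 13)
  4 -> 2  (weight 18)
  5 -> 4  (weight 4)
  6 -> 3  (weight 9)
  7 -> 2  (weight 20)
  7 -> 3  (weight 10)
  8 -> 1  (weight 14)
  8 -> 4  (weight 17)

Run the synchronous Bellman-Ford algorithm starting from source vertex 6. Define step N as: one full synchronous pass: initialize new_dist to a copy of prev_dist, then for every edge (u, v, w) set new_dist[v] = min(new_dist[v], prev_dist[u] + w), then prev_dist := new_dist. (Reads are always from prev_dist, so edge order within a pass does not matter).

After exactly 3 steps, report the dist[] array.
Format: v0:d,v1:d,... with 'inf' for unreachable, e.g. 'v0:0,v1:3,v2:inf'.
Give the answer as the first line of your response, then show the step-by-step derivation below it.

v0:inf,v1:inf,v2:inf,v3:9,v4:26,v5:22,v6:0,v7:inf,v8:inf

step 1: dist = v0:inf,v1:inf,v2:inf,v3:9,v4:inf,v5:inf,v6:0,v7:inf,v8:inf
step 2: dist = v0:inf,v1:inf,v2:inf,v3:9,v4:inf,v5:22,v6:0,v7:inf,v8:inf
step 3: dist = v0:inf,v1:inf,v2:inf,v3:9,v4:26,v5:22,v6:0,v7:inf,v8:inf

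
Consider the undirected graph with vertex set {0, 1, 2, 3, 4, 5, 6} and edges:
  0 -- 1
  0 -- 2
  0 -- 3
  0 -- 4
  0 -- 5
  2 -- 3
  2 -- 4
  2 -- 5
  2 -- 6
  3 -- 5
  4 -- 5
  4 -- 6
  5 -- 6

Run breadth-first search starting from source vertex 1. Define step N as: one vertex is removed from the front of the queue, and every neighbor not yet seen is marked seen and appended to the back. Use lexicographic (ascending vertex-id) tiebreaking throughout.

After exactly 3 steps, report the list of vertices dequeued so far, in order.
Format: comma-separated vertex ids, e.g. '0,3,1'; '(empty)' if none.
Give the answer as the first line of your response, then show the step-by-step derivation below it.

1,0,2

step 1: dequeue 1; queue=[0]; order=1
step 2: dequeue 0; queue=[2,3,4,5]; order=1,0
step 3: dequeue 2; queue=[3,4,5,6]; order=1,0,2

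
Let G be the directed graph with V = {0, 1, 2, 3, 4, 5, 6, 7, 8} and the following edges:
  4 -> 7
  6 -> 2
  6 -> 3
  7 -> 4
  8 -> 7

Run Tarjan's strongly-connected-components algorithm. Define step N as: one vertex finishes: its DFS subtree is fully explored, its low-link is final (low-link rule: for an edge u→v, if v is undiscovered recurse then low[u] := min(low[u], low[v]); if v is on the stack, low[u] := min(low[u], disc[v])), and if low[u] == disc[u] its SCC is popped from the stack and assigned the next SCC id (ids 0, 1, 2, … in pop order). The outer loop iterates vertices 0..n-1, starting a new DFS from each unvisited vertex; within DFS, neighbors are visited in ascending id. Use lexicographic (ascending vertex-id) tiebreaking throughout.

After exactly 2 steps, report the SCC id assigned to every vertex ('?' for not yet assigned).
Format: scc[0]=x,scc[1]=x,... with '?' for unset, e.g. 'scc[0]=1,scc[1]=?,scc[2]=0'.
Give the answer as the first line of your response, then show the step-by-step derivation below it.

scc[0]=0,scc[1]=1,scc[2]=?,scc[3]=?,scc[4]=?,scc[5]=?,scc[6]=?,scc[7]=?,scc[8]=?

step 1: low=(low[0]=0,low[1]=?,low[2]=?,low[3]=?,low[4]=?,low[5]=?,low[6]=?,low[7]=?,low[8]=?); scc=(scc[0]=0,scc[1]=?,scc[2]=?,scc[3]=?,scc[4]=?,scc[5]=?,scc[6]=?,scc[7]=?,scc[8]=?)
step 2: low=(low[0]=0,low[1]=1,low[2]=?,low[3]=?,low[4]=?,low[5]=?,low[6]=?,low[7]=?,low[8]=?); scc=(scc[0]=0,scc[1]=1,scc[2]=?,scc[3]=?,scc[4]=?,scc[5]=?,scc[6]=?,scc[7]=?,scc[8]=?)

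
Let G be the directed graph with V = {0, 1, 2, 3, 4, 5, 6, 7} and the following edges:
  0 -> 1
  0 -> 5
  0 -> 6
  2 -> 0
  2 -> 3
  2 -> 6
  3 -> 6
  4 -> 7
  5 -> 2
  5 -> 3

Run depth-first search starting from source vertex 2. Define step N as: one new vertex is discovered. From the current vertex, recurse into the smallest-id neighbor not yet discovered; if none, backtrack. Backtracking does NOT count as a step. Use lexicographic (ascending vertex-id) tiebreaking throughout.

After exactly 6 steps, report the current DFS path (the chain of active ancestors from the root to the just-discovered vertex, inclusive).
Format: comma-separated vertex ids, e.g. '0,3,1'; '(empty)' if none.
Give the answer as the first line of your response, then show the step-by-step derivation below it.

2,0,5,3,6

step 1: discover 2; path=2; order=2
step 2: discover 0; path=2>0; order=2,0
step 3: discover 1; path=2>0>1; order=2,0,1
step 4: discover 5; path=2>0>5; order=2,0,1,5
step 5: discover 3; path=2>0>5>3; order=2,0,1,5,3
step 6: discover 6; path=2>0>5>3>6; order=2,0,1,5,3,6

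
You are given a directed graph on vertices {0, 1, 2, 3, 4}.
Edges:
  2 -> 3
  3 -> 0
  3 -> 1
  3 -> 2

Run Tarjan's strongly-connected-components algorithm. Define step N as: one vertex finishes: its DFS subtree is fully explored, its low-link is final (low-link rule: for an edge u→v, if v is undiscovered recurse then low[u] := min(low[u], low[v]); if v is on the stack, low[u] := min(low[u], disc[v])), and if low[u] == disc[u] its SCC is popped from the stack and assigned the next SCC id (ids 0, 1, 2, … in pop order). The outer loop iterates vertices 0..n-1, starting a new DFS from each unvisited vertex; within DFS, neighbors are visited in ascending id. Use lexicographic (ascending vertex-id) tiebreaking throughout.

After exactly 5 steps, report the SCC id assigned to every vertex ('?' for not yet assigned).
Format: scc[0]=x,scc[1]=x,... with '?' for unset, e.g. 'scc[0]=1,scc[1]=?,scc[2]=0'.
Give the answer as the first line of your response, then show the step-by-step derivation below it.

scc[0]=0,scc[1]=1,scc[2]=2,scc[3]=2,scc[4]=3

step 1: low=(low[0]=0,low[1]=?,low[2]=?,low[3]=?,low[4]=?); scc=(scc[0]=0,scc[1]=?,scc[2]=?,scc[3]=?,scc[4]=?)
step 2: low=(low[0]=0,low[1]=1,low[2]=?,low[3]=?,low[4]=?); scc=(scc[0]=0,scc[1]=1,scc[2]=?,scc[3]=?,scc[4]=?)
step 3: low=(low[0]=0,low[1]=1,low[2]=2,low[3]=2,low[4]=?); scc=(scc[0]=0,scc[1]=1,scc[2]=?,scc[3]=?,scc[4]=?)
step 4: low=(low[0]=0,low[1]=1,low[2]=2,low[3]=2,low[4]=?); scc=(scc[0]=0,scc[1]=1,scc[2]=2,scc[3]=2,scc[4]=?)
step 5: low=(low[0]=0,low[1]=1,low[2]=2,low[3]=2,low[4]=4); scc=(scc[0]=0,scc[1]=1,scc[2]=2,scc[3]=2,scc[4]=3)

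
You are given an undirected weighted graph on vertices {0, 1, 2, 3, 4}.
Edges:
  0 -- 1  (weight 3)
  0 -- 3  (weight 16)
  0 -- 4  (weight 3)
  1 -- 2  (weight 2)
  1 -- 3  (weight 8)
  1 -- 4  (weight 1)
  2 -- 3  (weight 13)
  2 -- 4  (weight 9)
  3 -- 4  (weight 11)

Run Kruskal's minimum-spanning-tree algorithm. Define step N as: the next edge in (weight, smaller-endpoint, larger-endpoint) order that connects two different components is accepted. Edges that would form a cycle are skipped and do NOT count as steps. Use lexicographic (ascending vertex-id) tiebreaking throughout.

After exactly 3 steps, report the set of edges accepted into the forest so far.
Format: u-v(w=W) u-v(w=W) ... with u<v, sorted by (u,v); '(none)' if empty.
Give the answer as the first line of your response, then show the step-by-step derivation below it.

0-1(w=3) 1-2(w=2) 1-4(w=1)

step 1: add edge 1-4 (w=1); MST = {1-4(w=1)}
step 2: add edge 1-2 (w=2); MST = {1-2(w=2) 1-4(w=1)}
step 3: add edge 0-1 (w=3); MST = {0-1(w=3) 1-2(w=2) 1-4(w=1)}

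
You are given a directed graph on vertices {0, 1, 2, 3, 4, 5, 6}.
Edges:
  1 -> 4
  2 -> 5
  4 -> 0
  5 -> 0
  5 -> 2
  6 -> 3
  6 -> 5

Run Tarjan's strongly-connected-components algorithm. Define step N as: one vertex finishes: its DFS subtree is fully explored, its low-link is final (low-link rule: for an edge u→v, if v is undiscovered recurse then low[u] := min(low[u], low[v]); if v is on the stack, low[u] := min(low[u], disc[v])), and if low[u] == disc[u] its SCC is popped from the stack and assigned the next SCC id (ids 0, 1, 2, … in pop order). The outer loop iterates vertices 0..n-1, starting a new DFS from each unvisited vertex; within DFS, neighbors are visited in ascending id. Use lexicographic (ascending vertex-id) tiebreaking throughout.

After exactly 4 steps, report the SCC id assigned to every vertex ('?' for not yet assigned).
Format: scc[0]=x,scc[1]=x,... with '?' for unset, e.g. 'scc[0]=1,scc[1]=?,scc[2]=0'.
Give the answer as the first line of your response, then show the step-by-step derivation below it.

scc[0]=0,scc[1]=2,scc[2]=?,scc[3]=?,scc[4]=1,scc[5]=?,scc[6]=?

step 1: low=(low[0]=0,low[1]=?,low[2]=?,low[3]=?,low[4]=?,low[5]=?,low[6]=?); scc=(scc[0]=0,scc[1]=?,scc[2]=?,scc[3]=?,scc[4]=?,scc[5]=?,scc[6]=?)
step 2: low=(low[0]=0,low[1]=1,low[2]=?,low[3]=?,low[4]=2,low[5]=?,low[6]=?); scc=(scc[0]=0,scc[1]=?,scc[2]=?,scc[3]=?,scc[4]=1,scc[5]=?,scc[6]=?)
step 3: low=(low[0]=0,low[1]=1,low[2]=?,low[3]=?,low[4]=2,low[5]=?,low[6]=?); scc=(scc[0]=0,scc[1]=2,scc[2]=?,scc[3]=?,scc[4]=1,scc[5]=?,scc[6]=?)
step 4: low=(low[0]=0,low[1]=1,low[2]=3,low[3]=?,low[4]=2,low[5]=3,low[6]=?); scc=(scc[0]=0,scc[1]=2,scc[2]=?,scc[3]=?,scc[4]=1,scc[5]=?,scc[6]=?)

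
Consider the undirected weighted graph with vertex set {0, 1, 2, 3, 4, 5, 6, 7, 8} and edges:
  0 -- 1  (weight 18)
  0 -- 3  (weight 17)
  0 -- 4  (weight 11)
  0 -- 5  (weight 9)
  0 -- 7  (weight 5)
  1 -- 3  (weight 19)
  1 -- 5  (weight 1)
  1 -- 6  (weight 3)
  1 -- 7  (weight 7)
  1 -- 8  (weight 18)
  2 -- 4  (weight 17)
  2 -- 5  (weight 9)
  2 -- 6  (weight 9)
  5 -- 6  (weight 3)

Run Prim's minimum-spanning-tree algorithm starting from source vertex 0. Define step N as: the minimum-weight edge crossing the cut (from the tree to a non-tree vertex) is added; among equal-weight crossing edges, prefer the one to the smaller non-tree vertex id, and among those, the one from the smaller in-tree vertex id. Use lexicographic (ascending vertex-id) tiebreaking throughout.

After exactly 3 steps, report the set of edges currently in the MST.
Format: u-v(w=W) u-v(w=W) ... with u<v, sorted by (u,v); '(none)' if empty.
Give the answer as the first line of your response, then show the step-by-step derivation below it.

0-7(w=5) 1-5(w=1) 1-7(w=7)

step 1: add edge 0-7 (w=5); MST = {0-7(w=5)}
step 2: add edge 1-7 (w=7); MST = {0-7(w=5) 1-7(w=7)}
step 3: add edge 1-5 (w=1); MST = {0-7(w=5) 1-5(w=1) 1-7(w=7)}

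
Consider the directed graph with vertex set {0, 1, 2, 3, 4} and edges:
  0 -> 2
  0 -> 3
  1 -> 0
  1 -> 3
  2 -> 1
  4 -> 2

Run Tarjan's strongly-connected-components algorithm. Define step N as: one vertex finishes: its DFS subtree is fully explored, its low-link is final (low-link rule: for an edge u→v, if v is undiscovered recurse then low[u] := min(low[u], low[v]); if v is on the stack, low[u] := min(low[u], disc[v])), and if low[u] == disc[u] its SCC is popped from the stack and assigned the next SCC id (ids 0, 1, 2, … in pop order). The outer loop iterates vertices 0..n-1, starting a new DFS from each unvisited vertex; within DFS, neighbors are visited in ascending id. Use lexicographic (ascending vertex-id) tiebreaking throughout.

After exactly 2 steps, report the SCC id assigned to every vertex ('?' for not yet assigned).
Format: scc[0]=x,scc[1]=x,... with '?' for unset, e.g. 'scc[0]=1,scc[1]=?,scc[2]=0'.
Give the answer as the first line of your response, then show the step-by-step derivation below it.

scc[0]=?,scc[1]=?,scc[2]=?,scc[3]=0,scc[4]=?

step 1: low=(low[0]=0,low[1]=0,low[2]=1,low[3]=3,low[4]=?); scc=(scc[0]=?,scc[1]=?,scc[2]=?,scc[3]=0,scc[4]=?)
step 2: low=(low[0]=0,low[1]=0,low[2]=1,low[3]=3,low[4]=?); scc=(scc[0]=?,scc[1]=?,scc[2]=?,scc[3]=0,scc[4]=?)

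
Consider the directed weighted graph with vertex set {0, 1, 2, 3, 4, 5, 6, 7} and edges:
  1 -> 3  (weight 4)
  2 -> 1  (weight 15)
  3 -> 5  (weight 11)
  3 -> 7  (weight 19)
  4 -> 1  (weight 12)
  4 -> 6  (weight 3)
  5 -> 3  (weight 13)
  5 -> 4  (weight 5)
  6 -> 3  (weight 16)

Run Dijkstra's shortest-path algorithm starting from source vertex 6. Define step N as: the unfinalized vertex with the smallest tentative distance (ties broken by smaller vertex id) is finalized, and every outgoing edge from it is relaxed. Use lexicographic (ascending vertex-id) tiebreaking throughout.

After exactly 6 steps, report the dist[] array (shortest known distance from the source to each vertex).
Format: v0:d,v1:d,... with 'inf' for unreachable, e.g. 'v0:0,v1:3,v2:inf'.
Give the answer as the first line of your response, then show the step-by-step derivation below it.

v0:inf,v1:44,v2:inf,v3:16,v4:32,v5:27,v6:0,v7:35

step 1: dist = v0:inf,v1:inf,v2:inf,v3:16,v4:inf,v5:inf,v6:0,v7:inf
step 2: dist = v0:inf,v1:inf,v2:inf,v3:16,v4:inf,v5:27,v6:0,v7:35
step 3: dist = v0:inf,v1:inf,v2:inf,v3:16,v4:32,v5:27,v6:0,v7:35
step 4: dist = v0:inf,v1:44,v2:inf,v3:16,v4:32,v5:27,v6:0,v7:35
step 5: dist = v0:inf,v1:44,v2:inf,v3:16,v4:32,v5:27,v6:0,v7:35
step 6: dist = v0:inf,v1:44,v2:inf,v3:16,v4:32,v5:27,v6:0,v7:35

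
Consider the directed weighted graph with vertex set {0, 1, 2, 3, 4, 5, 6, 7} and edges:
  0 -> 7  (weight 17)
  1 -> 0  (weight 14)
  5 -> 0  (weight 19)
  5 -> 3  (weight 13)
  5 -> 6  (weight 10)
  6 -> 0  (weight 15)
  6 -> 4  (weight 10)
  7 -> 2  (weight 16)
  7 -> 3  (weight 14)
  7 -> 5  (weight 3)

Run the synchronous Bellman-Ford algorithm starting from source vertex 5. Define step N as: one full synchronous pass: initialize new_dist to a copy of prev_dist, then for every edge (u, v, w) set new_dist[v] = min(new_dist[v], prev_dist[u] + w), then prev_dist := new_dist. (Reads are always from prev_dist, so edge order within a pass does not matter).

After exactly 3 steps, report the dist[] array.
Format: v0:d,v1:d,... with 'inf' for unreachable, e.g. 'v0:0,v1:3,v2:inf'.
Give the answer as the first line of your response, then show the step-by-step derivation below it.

v0:19,v1:inf,v2:52,v3:13,v4:20,v5:0,v6:10,v7:36

step 1: dist = v0:19,v1:inf,v2:inf,v3:13,v4:inf,v5:0,v6:10,v7:inf
step 2: dist = v0:19,v1:inf,v2:inf,v3:13,v4:20,v5:0,v6:10,v7:36
step 3: dist = v0:19,v1:inf,v2:52,v3:13,v4:20,v5:0,v6:10,v7:36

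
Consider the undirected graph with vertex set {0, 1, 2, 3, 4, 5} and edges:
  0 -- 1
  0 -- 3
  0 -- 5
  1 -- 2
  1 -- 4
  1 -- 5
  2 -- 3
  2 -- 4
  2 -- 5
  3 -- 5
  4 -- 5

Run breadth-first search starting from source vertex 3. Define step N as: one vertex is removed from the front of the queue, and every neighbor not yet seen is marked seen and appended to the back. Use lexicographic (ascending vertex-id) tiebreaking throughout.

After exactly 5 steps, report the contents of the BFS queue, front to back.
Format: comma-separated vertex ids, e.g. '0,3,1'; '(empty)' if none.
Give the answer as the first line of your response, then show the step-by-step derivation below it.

4

step 1: dequeue 3; queue=[0,2,5]; order=3
step 2: dequeue 0; queue=[2,5,1]; order=3,0
step 3: dequeue 2; queue=[5,1,4]; order=3,0,2
step 4: dequeue 5; queue=[1,4]; order=3,0,2,5
step 5: dequeue 1; queue=[4]; order=3,0,2,5,1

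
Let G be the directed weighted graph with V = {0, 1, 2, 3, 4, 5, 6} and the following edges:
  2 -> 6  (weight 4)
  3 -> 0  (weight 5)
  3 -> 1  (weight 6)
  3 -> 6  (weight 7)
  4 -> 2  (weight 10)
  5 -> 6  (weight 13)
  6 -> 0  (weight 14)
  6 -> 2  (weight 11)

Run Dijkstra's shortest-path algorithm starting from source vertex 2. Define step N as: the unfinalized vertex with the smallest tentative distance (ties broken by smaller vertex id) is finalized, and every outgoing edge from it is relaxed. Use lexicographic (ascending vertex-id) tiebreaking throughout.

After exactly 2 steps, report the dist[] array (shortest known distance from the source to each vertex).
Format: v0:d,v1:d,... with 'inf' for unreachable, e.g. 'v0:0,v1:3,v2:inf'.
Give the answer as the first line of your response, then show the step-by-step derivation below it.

v0:18,v1:inf,v2:0,v3:inf,v4:inf,v5:inf,v6:4

step 1: dist = v0:inf,v1:inf,v2:0,v3:inf,v4:inf,v5:inf,v6:4
step 2: dist = v0:18,v1:inf,v2:0,v3:inf,v4:inf,v5:inf,v6:4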